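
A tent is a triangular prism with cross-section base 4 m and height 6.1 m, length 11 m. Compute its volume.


Shape: triangular prism
Triangle base = 4 m, triangle height = 6.1 m, prism length L = 11 m
Formula: V = (1/2 * b * h_tri) * L
Cross-section area = 0.5 * 4 * 6.1 = 12.2
V = 12.2 * 11
V = 134.2
134.2 m^3


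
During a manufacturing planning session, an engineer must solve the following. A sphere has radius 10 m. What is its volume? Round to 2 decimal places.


Shape: sphere
Radius r = 10 m
Formula: V = (4/3) * pi * r^3
r^3 = 1000
(4/3) * 1000 = 1333.333333
V = 1333.333333 * pi
V = 4188.79
4188.79 m^3


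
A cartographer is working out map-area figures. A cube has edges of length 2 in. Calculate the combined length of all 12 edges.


Shape: cube
Side s = 2 in
A cube has 12 edges, all equal.
Formula: total edge length = 12 * s
Total = 12 * 2
Total = 24
24 in


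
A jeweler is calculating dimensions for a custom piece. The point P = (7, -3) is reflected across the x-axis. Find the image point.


Transformation: reflection
Original point: (7, -3)
Rule for reflection over the x-axis: (x, y) -> (x, -y)
Apply: (7, -3) -> (7, 3)
(7, 3)


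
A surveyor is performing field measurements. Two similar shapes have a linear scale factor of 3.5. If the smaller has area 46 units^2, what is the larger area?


Linear scale factor k = 3.5
Original area = 46 units^2
Rule: under a linear scaling by k, areas scale by k^2.
k^2 = 3.5^2 = 12.25
New area = 46 * 12.25
New area = 563.5
563.5 units^2


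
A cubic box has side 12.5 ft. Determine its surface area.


Shape: cube
Side s = 12.5 ft
A cube has 6 square faces.
Formula: SA = 6 * s^2
s^2 = 156.25
SA = 6 * 156.25
SA = 937.5
937.5 ft^2


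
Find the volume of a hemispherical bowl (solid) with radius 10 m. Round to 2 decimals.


Shape: hemisphere (half of a sphere)
Radius r = 10 m
Formula: V = (1/2) * (4/3) * pi * r^3 = (2/3) * pi * r^3
r^3 = 1000
(2/3) * 1000 = 666.666667
V = 666.666667 * pi
V = 2094.4
2094.4 m^3


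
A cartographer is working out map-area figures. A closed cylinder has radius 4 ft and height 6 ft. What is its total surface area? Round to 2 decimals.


Shape: closed cylinder
Radius r = 4 ft, Height h = 6 ft
Formula: SA = 2*pi*r^2 + 2*pi*r*h = 2*pi*r*(r + h)
r + h = 10
2 * r * (r + h) = 2 * 4 * 10 = 80
SA = 80 * pi
SA = 251.33
251.33 ft^2


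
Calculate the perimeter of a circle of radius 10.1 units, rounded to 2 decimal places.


Shape: circle
Radius r = 10.1 units
Formula: C = 2 * pi * r
C = 2 * pi * 10.1
C = 20.2 * pi
C = 63.46
63.46 units


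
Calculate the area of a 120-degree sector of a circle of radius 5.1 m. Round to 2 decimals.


Shape: circular sector
Radius r = 5.1 m, Angle = 120 degrees
Formula: A = (angle/360) * pi * r^2
r^2 = 26.01
Fraction of circle = 120/360
A = (120/360) * pi * 26.01
A = 8.67 * pi
A = 27.24
27.24 m^2


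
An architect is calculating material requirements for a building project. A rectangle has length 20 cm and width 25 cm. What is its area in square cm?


Shape: rectangle
Length l = 20 cm, Width w = 25 cm
Formula: A = l * w
A = 20 * 25
A = 500
500 cm^2


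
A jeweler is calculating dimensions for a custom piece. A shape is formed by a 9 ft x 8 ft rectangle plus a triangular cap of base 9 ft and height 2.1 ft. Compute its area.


Composite shape: rectangle + triangle
Rectangle area = 9 * 8 = 72
Triangle area = 0.5 * 9 * 2.1 = 9.45
Total = 72 + 9.45
Total = 81.45
81.45 ft^2


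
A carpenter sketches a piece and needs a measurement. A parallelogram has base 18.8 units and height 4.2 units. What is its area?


Shape: parallelogram
Base b = 18.8 units, Height h = 4.2 units
Formula: A = b * h
A = 18.8 * 4.2
A = 78.96
78.96 units^2


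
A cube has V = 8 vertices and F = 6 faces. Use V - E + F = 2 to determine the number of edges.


Polyhedron: cube
Euler's formula for convex polyhedra: V - E + F = 2
Given: V = 8 vertices and F = 6 faces
Solve for E:
E = V + F - 2 = 8 + 6 - 2 = 12
12 edges


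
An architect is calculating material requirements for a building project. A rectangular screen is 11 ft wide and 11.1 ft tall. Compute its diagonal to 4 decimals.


Shape: rectangle (diagonal via Pythagoras)
Sides: 11 ft and 11.1 ft
Formula: d = sqrt(l^2 + w^2)
l^2 = 121, w^2 = 123.21
l^2 + w^2 = 244.21
d = sqrt(244.21)
d = 15.6272
15.6272 ft


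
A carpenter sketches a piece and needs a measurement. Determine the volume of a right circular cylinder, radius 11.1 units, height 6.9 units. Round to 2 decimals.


Shape: cylinder
Radius r = 11.1 units, Height h = 6.9 units
Formula: V = pi * r^2 * h
r^2 = 123.21
V = pi * 123.21 * 6.9
V = 850.149 * pi
V = 2670.82
2670.82 units^3


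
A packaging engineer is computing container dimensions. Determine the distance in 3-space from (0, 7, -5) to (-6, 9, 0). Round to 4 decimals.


3D distance between two points
P1 = (0, 7, -5), P2 = (-6, 9, 0)
Formula: d = sqrt((x2-x1)^2 + (y2-y1)^2 + (z2-z1)^2)
dx = -6 - 0 = -6
dy = 9 - 7 = 2
dz = 0 - -5 = 5
dx^2 + dy^2 + dz^2 = 36 + 4 + 25 = 65
d = sqrt(65)
d = 8.0623
8.0623 units


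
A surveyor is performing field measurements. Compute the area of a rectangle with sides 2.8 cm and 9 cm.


Shape: rectangle
Length l = 2.8 cm, Width w = 9 cm
Formula: A = l * w
A = 2.8 * 9
A = 25.2
25.2 cm^2


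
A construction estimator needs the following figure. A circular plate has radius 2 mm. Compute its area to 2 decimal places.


Shape: circle
Radius r = 2 mm
Formula: A = pi * r^2
r^2 = 2^2 = 4
A = pi * 4
A = 12.57
12.57 mm^2


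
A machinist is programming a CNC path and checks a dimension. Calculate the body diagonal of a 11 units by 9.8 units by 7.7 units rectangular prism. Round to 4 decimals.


Shape: rectangular box (space diagonal)
l = 11 units, w = 9.8 units, h = 7.7 units
Visualize: the diagonal of the base, then a right triangle with that diagonal and the height.
Formula: d = sqrt(l^2 + w^2 + h^2)
l^2 + w^2 + h^2 = 121 + 96.04 + 59.29 = 276.33
d = sqrt(276.33)
d = 16.6232
16.6232 units


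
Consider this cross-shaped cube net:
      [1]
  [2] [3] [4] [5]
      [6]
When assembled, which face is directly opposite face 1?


Net: cross layout. Take square 3 as the base (bottom).
Fold the four squares in the horizontal row up around 3: 2 -> left, 4 -> right, 5 wraps to the top.
Fold 1 and 6 up from 3: 1 -> back, 6 -> front.
Opposite pairs are therefore: (1, 6), (2, 4), (3, 5).
Face 1 is opposite face 6.
face 6


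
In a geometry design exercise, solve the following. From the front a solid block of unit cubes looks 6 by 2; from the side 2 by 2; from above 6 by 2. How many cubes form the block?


Orthographic views of a solid rectangular block:
Front view 6 x 2 -> length = 6, height = 2
Side view 2 x 2 -> width = 2, height = 2 (consistent)
Top view 6 x 2 -> confirms length = 6, width = 2
The block is 6 x 2 x 2.
Total unit cubes = 6 * 2 * 2 = 24
24 unit cubes


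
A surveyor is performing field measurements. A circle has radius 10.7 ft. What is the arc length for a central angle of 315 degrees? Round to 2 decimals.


Shape: circular arc
Radius r = 10.7 ft, Angle = 315 degrees
Formula: L = (angle/360) * 2 * pi * r
2 * pi * r = 21.4 * pi
L = (315/360) * 21.4 * pi
L = 18.725 * pi
L = 58.83
58.83 ft


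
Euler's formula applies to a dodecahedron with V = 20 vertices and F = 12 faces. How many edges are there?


Polyhedron: dodecahedron
Euler's formula for convex polyhedra: V - E + F = 2
Given: V = 20 vertices and F = 12 faces
Solve for E:
E = V + F - 2 = 20 + 12 - 2 = 30
30 edges


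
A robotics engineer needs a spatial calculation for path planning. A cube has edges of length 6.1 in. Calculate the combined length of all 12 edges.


Shape: cube
Side s = 6.1 in
A cube has 12 edges, all equal.
Formula: total edge length = 12 * s
Total = 12 * 6.1
Total = 73.2
73.2 in


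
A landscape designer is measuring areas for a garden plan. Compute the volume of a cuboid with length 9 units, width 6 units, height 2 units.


Shape: rectangular prism
l = 9 units, w = 6 units, h = 2 units
Formula: V = l * w * h
V = 9 * 6 * 2
V = 54 * 2
V = 108
108 units^3


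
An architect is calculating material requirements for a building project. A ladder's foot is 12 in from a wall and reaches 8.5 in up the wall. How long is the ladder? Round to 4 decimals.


Shape: right triangle
Legs a = 12 in, b = 8.5 in
Formula: c = sqrt(a^2 + b^2)
a^2 = 144, b^2 = 72.25
a^2 + b^2 = 216.25
c = sqrt(216.25)
c = 14.7054
14.7054 in


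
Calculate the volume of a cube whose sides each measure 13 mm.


Shape: cube
Side s = 13 mm
Formula: V = s^3
V = 13 * 13 * 13
V = 169 * 13
V = 2197
2197 mm^3


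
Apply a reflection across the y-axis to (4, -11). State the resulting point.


Transformation: reflection
Original point: (4, -11)
Rule for reflection over the y-axis: (x, y) -> (-x, y)
Apply: (4, -11) -> (-4, -11)
(-4, -11)


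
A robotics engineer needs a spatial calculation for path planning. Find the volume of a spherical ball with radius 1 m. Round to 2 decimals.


Shape: sphere
Radius r = 1 m
Formula: V = (4/3) * pi * r^3
r^3 = 1
(4/3) * 1 = 1.333333
V = 1.333333 * pi
V = 4.19
4.19 m^3


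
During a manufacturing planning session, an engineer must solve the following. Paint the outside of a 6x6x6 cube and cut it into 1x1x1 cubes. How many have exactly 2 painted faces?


Large cube: 6 x 6 x 6, cut into unit cubes.
n = 6, so n - 2 = 4
Cubes with 2 painted faces lie along the edges, excluding corners.
A cube has 12 edges; each contributes (n - 2) = 4 such cubes.
Count = 12 * 4 = 48
48 unit cubes


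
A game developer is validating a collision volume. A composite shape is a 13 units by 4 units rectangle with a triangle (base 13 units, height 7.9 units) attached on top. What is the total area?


Composite shape: rectangle + triangle
Rectangle area = 13 * 4 = 52
Triangle area = 0.5 * 13 * 7.9 = 51.35
Total = 52 + 51.35
Total = 103.35
103.35 units^2


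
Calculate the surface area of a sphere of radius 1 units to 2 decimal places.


Shape: sphere
Radius r = 1 units
Formula: SA = 4 * pi * r^2
r^2 = 1
SA = 4 * pi * 1
SA = 4 * pi
SA = 12.57
12.57 units^2


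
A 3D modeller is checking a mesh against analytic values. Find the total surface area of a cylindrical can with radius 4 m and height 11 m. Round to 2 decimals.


Shape: closed cylinder
Radius r = 4 m, Height h = 11 m
Formula: SA = 2*pi*r^2 + 2*pi*r*h = 2*pi*r*(r + h)
r + h = 15
2 * r * (r + h) = 2 * 4 * 15 = 120
SA = 120 * pi
SA = 376.99
376.99 m^2


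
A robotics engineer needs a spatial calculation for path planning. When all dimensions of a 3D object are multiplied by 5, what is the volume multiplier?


Linear scale factor k = 5
Rule: under a linear scaling by k, volumes scale by k^3.
k^3 = 5 * 5 * 5
k^3 = 25 * 5
k^3 = 125
Volume scales by a factor of 125.
125 (dimensionless)


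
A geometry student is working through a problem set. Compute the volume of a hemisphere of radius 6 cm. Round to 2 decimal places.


Shape: hemisphere (half of a sphere)
Radius r = 6 cm
Formula: V = (1/2) * (4/3) * pi * r^3 = (2/3) * pi * r^3
r^3 = 216
(2/3) * 216 = 144
V = 144 * pi
V = 452.39
452.39 cm^3


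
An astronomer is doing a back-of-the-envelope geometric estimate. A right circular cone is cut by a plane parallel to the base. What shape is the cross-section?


Solid: right circular cone
Cutting plane: parallel to the base
Visualize the intersection of the plane with the solid's surface.
The boundary of the cut region is a circle.
circle


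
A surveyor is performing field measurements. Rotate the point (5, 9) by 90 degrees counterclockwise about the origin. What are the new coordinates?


Transformation: rotation about the origin
Original point: (5, 9)
Rule for 90 deg counterclockwise: (x, y) -> (-y, x)
Apply: (5, 9) -> (-9, 5)
(-9, 5)


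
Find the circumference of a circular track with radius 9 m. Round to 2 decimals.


Shape: circle
Radius r = 9 m
Formula: C = 2 * pi * r
C = 2 * pi * 9
C = 18 * pi
C = 56.55
56.55 m


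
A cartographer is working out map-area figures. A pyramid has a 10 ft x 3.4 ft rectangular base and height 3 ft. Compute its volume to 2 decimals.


Shape: rectangular pyramid
Base: 10 ft x 3.4 ft, Height h = 3 ft
Formula: V = (1/3) * base_area * h
base_area = 10 * 3.4 = 34
base_area * h = 34 * 3 = 102
V = 102 / 3
V = 34
34 ft^3


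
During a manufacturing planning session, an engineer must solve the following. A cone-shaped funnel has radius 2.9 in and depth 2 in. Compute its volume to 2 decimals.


Shape: cone
Radius r = 2.9 in, Height h = 2 in
Formula: V = (1/3) * pi * r^2 * h
r^2 = 8.41
pi * r^2 * h = pi * 8.41 * 2 = 16.82 * pi
V = 16.82 * pi / 3
V = 17.61
17.61 in^3


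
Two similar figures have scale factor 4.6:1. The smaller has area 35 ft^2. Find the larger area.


Linear scale factor k = 4.6
Original area = 35 ft^2
Rule: under a linear scaling by k, areas scale by k^2.
k^2 = 4.6^2 = 21.16
New area = 35 * 21.16
New area = 740.6
740.6 ft^2


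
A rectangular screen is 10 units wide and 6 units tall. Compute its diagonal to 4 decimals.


Shape: rectangle (diagonal via Pythagoras)
Sides: 10 units and 6 units
Formula: d = sqrt(l^2 + w^2)
l^2 = 100, w^2 = 36
l^2 + w^2 = 136
d = sqrt(136)
d = 11.6619
11.6619 units


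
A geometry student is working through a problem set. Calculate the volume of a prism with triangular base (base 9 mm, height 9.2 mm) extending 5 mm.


Shape: triangular prism
Triangle base = 9 mm, triangle height = 9.2 mm, prism length L = 5 mm
Formula: V = (1/2 * b * h_tri) * L
Cross-section area = 0.5 * 9 * 9.2 = 41.4
V = 41.4 * 5
V = 207
207 mm^3


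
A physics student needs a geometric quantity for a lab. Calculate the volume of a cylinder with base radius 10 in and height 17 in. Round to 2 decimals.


Shape: cylinder
Radius r = 10 in, Height h = 17 in
Formula: V = pi * r^2 * h
r^2 = 100
V = pi * 100 * 17
V = 1700 * pi
V = 5340.71
5340.71 in^3


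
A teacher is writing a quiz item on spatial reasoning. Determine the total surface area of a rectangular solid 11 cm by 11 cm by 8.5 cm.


Shape: rectangular prism
l = 11 cm, w = 11 cm, h = 8.5 cm
Formula: SA = 2(lw + lh + wh)
lw = 121, lh = 93.5, wh = 93.5
lw + lh + wh = 308
SA = 2 * 308
SA = 616
616 cm^2


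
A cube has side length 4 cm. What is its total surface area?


Shape: cube
Side s = 4 cm
A cube has 6 square faces.
Formula: SA = 6 * s^2
s^2 = 16
SA = 6 * 16
SA = 96
96 cm^2


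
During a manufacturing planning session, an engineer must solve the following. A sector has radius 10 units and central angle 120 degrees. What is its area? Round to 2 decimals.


Shape: circular sector
Radius r = 10 units, Angle = 120 degrees
Formula: A = (angle/360) * pi * r^2
r^2 = 100
Fraction of circle = 120/360
A = (120/360) * pi * 100
A = 33.333333 * pi
A = 104.72
104.72 units^2


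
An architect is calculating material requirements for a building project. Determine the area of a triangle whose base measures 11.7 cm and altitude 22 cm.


Shape: triangle
Base b = 11.7 cm, Height h = 22 cm
Formula: A = (1/2) * b * h
A = 0.5 * 11.7 * 22
A = 0.5 * 257.4
A = 128.7
128.7 cm^2


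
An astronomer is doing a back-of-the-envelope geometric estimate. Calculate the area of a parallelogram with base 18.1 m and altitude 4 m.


Shape: parallelogram
Base b = 18.1 m, Height h = 4 m
Formula: A = b * h
A = 18.1 * 4
A = 72.4
72.4 m^2


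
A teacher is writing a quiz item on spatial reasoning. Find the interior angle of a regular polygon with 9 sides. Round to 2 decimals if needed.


Shape: regular nonagon (9 sides)
Formula: interior angle = (n - 2) * 180 / n
(n - 2) = 7
(n - 2) * 180 = 1260
angle = 1260 / 9
angle = 140
140 degrees


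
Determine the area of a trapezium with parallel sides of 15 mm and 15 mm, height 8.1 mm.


Shape: trapezoid
Parallel sides a = 15 mm, b = 15 mm; Height h = 8.1 mm
Formula: A = (a + b) * h / 2
a + b = 15 + 15 = 30
A = 30 * 8.1 / 2
A = 243 / 2
A = 121.5
121.5 mm^2


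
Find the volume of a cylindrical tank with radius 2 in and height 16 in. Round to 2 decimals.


Shape: cylinder
Radius r = 2 in, Height h = 16 in
Formula: V = pi * r^2 * h
r^2 = 4
V = pi * 4 * 16
V = 64 * pi
V = 201.06
201.06 in^3


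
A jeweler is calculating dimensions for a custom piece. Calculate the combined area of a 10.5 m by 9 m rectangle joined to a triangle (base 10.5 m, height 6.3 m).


Composite shape: rectangle + triangle
Rectangle area = 10.5 * 9 = 94.5
Triangle area = 0.5 * 10.5 * 6.3 = 33.075
Total = 94.5 + 33.075
Total = 127.575
127.575 m^2


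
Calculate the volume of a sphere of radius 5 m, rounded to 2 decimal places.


Shape: sphere
Radius r = 5 m
Formula: V = (4/3) * pi * r^3
r^3 = 125
(4/3) * 125 = 166.666667
V = 166.666667 * pi
V = 523.6
523.6 m^3


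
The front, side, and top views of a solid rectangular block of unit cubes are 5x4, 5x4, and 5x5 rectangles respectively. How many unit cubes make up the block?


Orthographic views of a solid rectangular block:
Front view 5 x 4 -> length = 5, height = 4
Side view 5 x 4 -> width = 5, height = 4 (consistent)
Top view 5 x 5 -> confirms length = 5, width = 5
The block is 5 x 5 x 4.
Total unit cubes = 5 * 5 * 4 = 100
100 unit cubes


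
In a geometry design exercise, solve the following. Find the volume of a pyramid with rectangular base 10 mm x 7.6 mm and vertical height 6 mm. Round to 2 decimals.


Shape: rectangular pyramid
Base: 10 mm x 7.6 mm, Height h = 6 mm
Formula: V = (1/3) * base_area * h
base_area = 10 * 7.6 = 76
base_area * h = 76 * 6 = 456
V = 456 / 3
V = 152
152 mm^3


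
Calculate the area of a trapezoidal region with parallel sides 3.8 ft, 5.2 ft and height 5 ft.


Shape: trapezoid
Parallel sides a = 3.8 ft, b = 5.2 ft; Height h = 5 ft
Formula: A = (a + b) * h / 2
a + b = 3.8 + 5.2 = 9
A = 9 * 5 / 2
A = 45 / 2
A = 22.5
22.5 ft^2


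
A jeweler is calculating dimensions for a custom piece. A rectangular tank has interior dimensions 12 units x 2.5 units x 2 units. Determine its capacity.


Shape: rectangular prism
l = 12 units, w = 2.5 units, h = 2 units
Formula: V = l * w * h
V = 12 * 2.5 * 2
V = 30 * 2
V = 60
60 units^3


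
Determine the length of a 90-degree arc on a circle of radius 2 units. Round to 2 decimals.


Shape: circular arc
Radius r = 2 units, Angle = 90 degrees
Formula: L = (angle/360) * 2 * pi * r
2 * pi * r = 4 * pi
L = (90/360) * 4 * pi
L = 1 * pi
L = 3.14
3.14 units


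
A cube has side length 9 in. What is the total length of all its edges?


Shape: cube
Side s = 9 in
A cube has 12 edges, all equal.
Formula: total edge length = 12 * s
Total = 12 * 9
Total = 108
108 in


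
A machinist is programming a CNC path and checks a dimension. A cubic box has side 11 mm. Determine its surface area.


Shape: cube
Side s = 11 mm
A cube has 6 square faces.
Formula: SA = 6 * s^2
s^2 = 121
SA = 6 * 121
SA = 726
726 mm^2


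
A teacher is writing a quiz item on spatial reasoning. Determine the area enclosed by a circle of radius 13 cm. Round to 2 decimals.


Shape: circle
Radius r = 13 cm
Formula: A = pi * r^2
r^2 = 13^2 = 169
A = pi * 169
A = 530.93
530.93 cm^2


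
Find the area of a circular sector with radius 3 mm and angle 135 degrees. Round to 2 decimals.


Shape: circular sector
Radius r = 3 mm, Angle = 135 degrees
Formula: A = (angle/360) * pi * r^2
r^2 = 9
Fraction of circle = 135/360
A = (135/360) * pi * 9
A = 3.375 * pi
A = 10.6
10.6 mm^2


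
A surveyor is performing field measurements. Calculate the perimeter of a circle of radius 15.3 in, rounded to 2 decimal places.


Shape: circle
Radius r = 15.3 in
Formula: C = 2 * pi * r
C = 2 * pi * 15.3
C = 30.6 * pi
C = 96.13
96.13 in


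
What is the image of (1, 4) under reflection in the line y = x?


Transformation: reflection
Original point: (1, 4)
Rule for reflection over y = x: (x, y) -> (y, x)
Apply: (1, 4) -> (4, 1)
(4, 1)


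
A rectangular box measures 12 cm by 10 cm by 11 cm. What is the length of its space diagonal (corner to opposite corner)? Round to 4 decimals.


Shape: rectangular box (space diagonal)
l = 12 cm, w = 10 cm, h = 11 cm
Visualize: the diagonal of the base, then a right triangle with that diagonal and the height.
Formula: d = sqrt(l^2 + w^2 + h^2)
l^2 + w^2 + h^2 = 144 + 100 + 121 = 365
d = sqrt(365)
d = 19.105
19.105 cm


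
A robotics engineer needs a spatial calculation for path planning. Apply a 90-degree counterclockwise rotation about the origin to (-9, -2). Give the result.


Transformation: rotation about the origin
Original point: (-9, -2)
Rule for 90 deg counterclockwise: (x, y) -> (-y, x)
Apply: (-9, -2) -> (2, -9)
(2, -9)


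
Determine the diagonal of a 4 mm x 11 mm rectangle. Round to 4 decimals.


Shape: rectangle (diagonal via Pythagoras)
Sides: 4 mm and 11 mm
Formula: d = sqrt(l^2 + w^2)
l^2 = 16, w^2 = 121
l^2 + w^2 = 137
d = sqrt(137)
d = 11.7047
11.7047 mm


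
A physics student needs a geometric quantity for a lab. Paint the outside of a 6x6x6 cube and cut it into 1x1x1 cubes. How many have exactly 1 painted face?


Large cube: 6 x 6 x 6, cut into unit cubes.
n = 6, so n - 2 = 4
Cubes with 1 painted face lie in the interior of each face.
A cube has 6 faces; each contributes (n - 2)^2 = 16 such cubes.
Count = 6 * 16 = 96
96 unit cubes


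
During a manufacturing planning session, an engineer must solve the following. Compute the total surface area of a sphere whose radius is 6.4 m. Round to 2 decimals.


Shape: sphere
Radius r = 6.4 m
Formula: SA = 4 * pi * r^2
r^2 = 40.96
SA = 4 * pi * 40.96
SA = 163.84 * pi
SA = 514.72
514.72 m^2


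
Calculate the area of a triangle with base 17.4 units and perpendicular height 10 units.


Shape: triangle
Base b = 17.4 units, Height h = 10 units
Formula: A = (1/2) * b * h
A = 0.5 * 17.4 * 10
A = 0.5 * 174
A = 87
87 units^2


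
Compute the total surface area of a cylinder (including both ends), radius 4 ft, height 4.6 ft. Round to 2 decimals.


Shape: closed cylinder
Radius r = 4 ft, Height h = 4.6 ft
Formula: SA = 2*pi*r^2 + 2*pi*r*h = 2*pi*r*(r + h)
r + h = 8.6
2 * r * (r + h) = 2 * 4 * 8.6 = 68.8
SA = 68.8 * pi
SA = 216.14
216.14 ft^2


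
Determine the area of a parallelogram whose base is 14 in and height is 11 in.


Shape: parallelogram
Base b = 14 in, Height h = 11 in
Formula: A = b * h
A = 14 * 11
A = 154
154 in^2


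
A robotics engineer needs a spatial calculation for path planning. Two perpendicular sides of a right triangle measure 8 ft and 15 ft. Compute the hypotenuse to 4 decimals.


Shape: right triangle
Legs a = 8 ft, b = 15 ft
Formula: c = sqrt(a^2 + b^2)
a^2 = 64, b^2 = 225
a^2 + b^2 = 289
c = sqrt(289)
c = 17.0
17 ft


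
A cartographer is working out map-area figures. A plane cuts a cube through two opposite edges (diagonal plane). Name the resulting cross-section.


Solid: cube
Cutting plane: through two opposite edges (diagonal plane)
Visualize the intersection of the plane with the solid's surface.
The boundary of the cut region is a rectangle.
rectangle


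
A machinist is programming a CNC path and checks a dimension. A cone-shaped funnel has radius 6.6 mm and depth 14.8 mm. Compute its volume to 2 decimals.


Shape: cone
Radius r = 6.6 mm, Height h = 14.8 mm
Formula: V = (1/3) * pi * r^2 * h
r^2 = 43.56
pi * r^2 * h = pi * 43.56 * 14.8 = 644.688 * pi
V = 644.688 * pi / 3
V = 675.12
675.12 mm^3


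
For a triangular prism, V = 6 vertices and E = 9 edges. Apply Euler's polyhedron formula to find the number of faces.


Polyhedron: triangular prism
Euler's formula for convex polyhedra: V - E + F = 2
Given: V = 6 vertices and E = 9 edges
Solve for F:
F = 2 + E - V = 2 + 9 - 6 = 5
5 faces


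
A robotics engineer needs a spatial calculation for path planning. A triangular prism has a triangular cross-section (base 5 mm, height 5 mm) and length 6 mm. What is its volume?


Shape: triangular prism
Triangle base = 5 mm, triangle height = 5 mm, prism length L = 6 mm
Formula: V = (1/2 * b * h_tri) * L
Cross-section area = 0.5 * 5 * 5 = 12.5
V = 12.5 * 6
V = 75
75 mm^3


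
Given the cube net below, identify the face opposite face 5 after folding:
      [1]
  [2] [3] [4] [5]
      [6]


Net: cross layout. Take square 3 as the base (bottom).
Fold the four squares in the horizontal row up around 3: 2 -> left, 4 -> right, 5 wraps to the top.
Fold 1 and 6 up from 3: 1 -> back, 6 -> front.
Opposite pairs are therefore: (1, 6), (2, 4), (3, 5).
Face 5 is opposite face 3.
face 3


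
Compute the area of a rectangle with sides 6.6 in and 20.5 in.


Shape: rectangle
Length l = 6.6 in, Width w = 20.5 in
Formula: A = l * w
A = 6.6 * 20.5
A = 135.3
135.3 in^2


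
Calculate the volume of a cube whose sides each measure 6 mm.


Shape: cube
Side s = 6 mm
Formula: V = s^3
V = 6 * 6 * 6
V = 36 * 6
V = 216
216 mm^3


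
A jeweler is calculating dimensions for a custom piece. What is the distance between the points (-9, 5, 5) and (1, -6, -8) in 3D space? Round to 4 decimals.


3D distance between two points
P1 = (-9, 5, 5), P2 = (1, -6, -8)
Formula: d = sqrt((x2-x1)^2 + (y2-y1)^2 + (z2-z1)^2)
dx = 1 - -9 = 10
dy = -6 - 5 = -11
dz = -8 - 5 = -13
dx^2 + dy^2 + dz^2 = 100 + 121 + 169 = 390
d = sqrt(390)
d = 19.7484
19.7484 units


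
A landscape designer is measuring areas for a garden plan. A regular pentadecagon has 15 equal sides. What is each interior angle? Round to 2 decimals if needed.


Shape: regular pentadecagon (15 sides)
Formula: interior angle = (n - 2) * 180 / n
(n - 2) = 13
(n - 2) * 180 = 2340
angle = 2340 / 15
angle = 156
156 degrees


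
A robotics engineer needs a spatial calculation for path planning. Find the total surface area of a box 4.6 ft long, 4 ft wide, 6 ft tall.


Shape: rectangular prism
l = 4.6 ft, w = 4 ft, h = 6 ft
Formula: SA = 2(lw + lh + wh)
lw = 18.4, lh = 27.6, wh = 24
lw + lh + wh = 70
SA = 2 * 70
SA = 140
140 ft^2


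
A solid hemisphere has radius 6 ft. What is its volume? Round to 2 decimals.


Shape: hemisphere (half of a sphere)
Radius r = 6 ft
Formula: V = (1/2) * (4/3) * pi * r^3 = (2/3) * pi * r^3
r^3 = 216
(2/3) * 216 = 144
V = 144 * pi
V = 452.39
452.39 ft^3


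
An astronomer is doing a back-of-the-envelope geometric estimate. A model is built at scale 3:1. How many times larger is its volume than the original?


Linear scale factor k = 3
Rule: under a linear scaling by k, volumes scale by k^3.
k^3 = 3 * 3 * 3
k^3 = 9 * 3
k^3 = 27
Volume scales by a factor of 27.
27 (dimensionless)


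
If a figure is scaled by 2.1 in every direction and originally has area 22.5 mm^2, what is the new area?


Linear scale factor k = 2.1
Original area = 22.5 mm^2
Rule: under a linear scaling by k, areas scale by k^2.
k^2 = 2.1^2 = 4.41
New area = 22.5 * 4.41
New area = 99.225
99.225 mm^2


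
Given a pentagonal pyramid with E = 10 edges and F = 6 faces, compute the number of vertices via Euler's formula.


Polyhedron: pentagonal pyramid
Euler's formula for convex polyhedra: V - E + F = 2
Given: E = 10 edges and F = 6 faces
Solve for V:
V = 2 + E - F = 2 + 10 - 6 = 6
6 vertices


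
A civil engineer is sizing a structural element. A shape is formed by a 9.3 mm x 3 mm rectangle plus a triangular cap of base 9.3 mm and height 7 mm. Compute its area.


Composite shape: rectangle + triangle
Rectangle area = 9.3 * 3 = 27.9
Triangle area = 0.5 * 9.3 * 7 = 32.55
Total = 27.9 + 32.55
Total = 60.45
60.45 mm^2


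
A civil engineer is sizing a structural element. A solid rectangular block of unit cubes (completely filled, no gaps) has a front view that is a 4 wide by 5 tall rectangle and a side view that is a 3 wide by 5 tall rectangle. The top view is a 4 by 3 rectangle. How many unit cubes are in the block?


Orthographic views of a solid rectangular block:
Front view 4 x 5 -> length = 4, height = 5
Side view 3 x 5 -> width = 3, height = 5 (consistent)
Top view 4 x 3 -> confirms length = 4, width = 3
The block is 4 x 3 x 5.
Total unit cubes = 4 * 3 * 5 = 60
60 unit cubes


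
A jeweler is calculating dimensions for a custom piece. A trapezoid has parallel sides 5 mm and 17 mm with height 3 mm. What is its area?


Shape: trapezoid
Parallel sides a = 5 mm, b = 17 mm; Height h = 3 mm
Formula: A = (a + b) * h / 2
a + b = 5 + 17 = 22
A = 22 * 3 / 2
A = 66 / 2
A = 33
33 mm^2


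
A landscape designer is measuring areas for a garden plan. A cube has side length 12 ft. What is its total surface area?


Shape: cube
Side s = 12 ft
A cube has 6 square faces.
Formula: SA = 6 * s^2
s^2 = 144
SA = 6 * 144
SA = 864
864 ft^2


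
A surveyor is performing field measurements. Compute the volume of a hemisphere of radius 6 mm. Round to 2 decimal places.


Shape: hemisphere (half of a sphere)
Radius r = 6 mm
Formula: V = (1/2) * (4/3) * pi * r^3 = (2/3) * pi * r^3
r^3 = 216
(2/3) * 216 = 144
V = 144 * pi
V = 452.39
452.39 mm^3


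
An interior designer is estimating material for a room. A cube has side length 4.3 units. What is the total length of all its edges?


Shape: cube
Side s = 4.3 units
A cube has 12 edges, all equal.
Formula: total edge length = 12 * s
Total = 12 * 4.3
Total = 51.6
51.6 units


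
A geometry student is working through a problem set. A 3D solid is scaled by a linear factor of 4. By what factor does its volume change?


Linear scale factor k = 4
Rule: under a linear scaling by k, volumes scale by k^3.
k^3 = 4 * 4 * 4
k^3 = 16 * 4
k^3 = 64
Volume scales by a factor of 64.
64 (dimensionless)


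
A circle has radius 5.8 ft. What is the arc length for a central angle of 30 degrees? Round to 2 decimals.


Shape: circular arc
Radius r = 5.8 ft, Angle = 30 degrees
Formula: L = (angle/360) * 2 * pi * r
2 * pi * r = 11.6 * pi
L = (30/360) * 11.6 * pi
L = 0.966667 * pi
L = 3.04
3.04 ft


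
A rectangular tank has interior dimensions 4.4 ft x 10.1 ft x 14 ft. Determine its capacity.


Shape: rectangular prism
l = 4.4 ft, w = 10.1 ft, h = 14 ft
Formula: V = l * w * h
V = 4.4 * 10.1 * 14
V = 44.44 * 14
V = 622.16
622.16 ft^3


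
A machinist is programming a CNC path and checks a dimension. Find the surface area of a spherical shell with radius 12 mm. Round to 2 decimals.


Shape: sphere
Radius r = 12 mm
Formula: SA = 4 * pi * r^2
r^2 = 144
SA = 4 * pi * 144
SA = 576 * pi
SA = 1809.56
1809.56 mm^2


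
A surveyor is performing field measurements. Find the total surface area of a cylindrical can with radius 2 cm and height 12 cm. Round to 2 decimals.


Shape: closed cylinder
Radius r = 2 cm, Height h = 12 cm
Formula: SA = 2*pi*r^2 + 2*pi*r*h = 2*pi*r*(r + h)
r + h = 14
2 * r * (r + h) = 2 * 2 * 14 = 56
SA = 56 * pi
SA = 175.93
175.93 cm^2


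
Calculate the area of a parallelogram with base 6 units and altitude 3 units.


Shape: parallelogram
Base b = 6 units, Height h = 3 units
Formula: A = b * h
A = 6 * 3
A = 18
18 units^2


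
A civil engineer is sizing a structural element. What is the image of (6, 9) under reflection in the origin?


Transformation: reflection
Original point: (6, 9)
Rule for reflection through the origin: (x, y) -> (-x, -y)
Apply: (6, 9) -> (-6, -9)
(-6, -9)


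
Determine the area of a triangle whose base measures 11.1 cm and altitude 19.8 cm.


Shape: triangle
Base b = 11.1 cm, Height h = 19.8 cm
Formula: A = (1/2) * b * h
A = 0.5 * 11.1 * 19.8
A = 0.5 * 219.78
A = 109.89
109.89 cm^2


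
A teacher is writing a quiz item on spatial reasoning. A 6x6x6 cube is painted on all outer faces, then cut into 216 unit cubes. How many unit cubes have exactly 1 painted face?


Large cube: 6 x 6 x 6, cut into unit cubes.
n = 6, so n - 2 = 4
Cubes with 1 painted face lie in the interior of each face.
A cube has 6 faces; each contributes (n - 2)^2 = 16 such cubes.
Count = 6 * 16 = 96
96 unit cubes


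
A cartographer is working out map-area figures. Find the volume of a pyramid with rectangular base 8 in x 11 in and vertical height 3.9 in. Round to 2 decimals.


Shape: rectangular pyramid
Base: 8 in x 11 in, Height h = 3.9 in
Formula: V = (1/3) * base_area * h
base_area = 8 * 11 = 88
base_area * h = 88 * 3.9 = 343.2
V = 343.2 / 3
V = 114.4
114.4 in^3


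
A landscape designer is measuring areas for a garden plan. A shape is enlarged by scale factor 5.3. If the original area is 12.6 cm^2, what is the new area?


Linear scale factor k = 5.3
Original area = 12.6 cm^2
Rule: under a linear scaling by k, areas scale by k^2.
k^2 = 5.3^2 = 28.09
New area = 12.6 * 28.09
New area = 353.934
353.934 cm^2


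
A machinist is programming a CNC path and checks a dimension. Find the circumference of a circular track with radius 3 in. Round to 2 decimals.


Shape: circle
Radius r = 3 in
Formula: C = 2 * pi * r
C = 2 * pi * 3
C = 6 * pi
C = 18.85
18.85 in


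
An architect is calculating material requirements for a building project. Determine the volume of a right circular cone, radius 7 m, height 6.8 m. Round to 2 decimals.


Shape: cone
Radius r = 7 m, Height h = 6.8 m
Formula: V = (1/3) * pi * r^2 * h
r^2 = 49
pi * r^2 * h = pi * 49 * 6.8 = 333.2 * pi
V = 333.2 * pi / 3
V = 348.93
348.93 m^3


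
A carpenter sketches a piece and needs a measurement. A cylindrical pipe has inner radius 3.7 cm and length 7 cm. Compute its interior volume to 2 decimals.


Shape: cylinder
Radius r = 3.7 cm, Height h = 7 cm
Formula: V = pi * r^2 * h
r^2 = 13.69
V = pi * 13.69 * 7
V = 95.83 * pi
V = 301.06
301.06 cm^3


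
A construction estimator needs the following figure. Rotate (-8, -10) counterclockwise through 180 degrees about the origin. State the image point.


Transformation: rotation about the origin
Original point: (-8, -10)
Rule for 180 deg: (x, y) -> (-x, -y)
Apply: (-8, -10) -> (8, 10)
(8, 10)


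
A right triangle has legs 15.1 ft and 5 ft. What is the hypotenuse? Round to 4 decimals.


Shape: right triangle
Legs a = 15.1 ft, b = 5 ft
Formula: c = sqrt(a^2 + b^2)
a^2 = 228.01, b^2 = 25
a^2 + b^2 = 253.01
c = sqrt(253.01)
c = 15.9063
15.9063 ft


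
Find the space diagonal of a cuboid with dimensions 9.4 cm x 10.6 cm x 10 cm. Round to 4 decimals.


Shape: rectangular box (space diagonal)
l = 9.4 cm, w = 10.6 cm, h = 10 cm
Visualize: the diagonal of the base, then a right triangle with that diagonal and the height.
Formula: d = sqrt(l^2 + w^2 + h^2)
l^2 + w^2 + h^2 = 88.36 + 112.36 + 100 = 300.72
d = sqrt(300.72)
d = 17.3413
17.3413 cm


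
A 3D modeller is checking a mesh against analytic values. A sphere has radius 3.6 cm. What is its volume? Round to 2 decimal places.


Shape: sphere
Radius r = 3.6 cm
Formula: V = (4/3) * pi * r^3
r^3 = 46.656
(4/3) * 46.656 = 62.208
V = 62.208 * pi
V = 195.43
195.43 cm^3


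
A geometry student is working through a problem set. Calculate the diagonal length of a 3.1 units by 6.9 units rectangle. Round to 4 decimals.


Shape: rectangle (diagonal via Pythagoras)
Sides: 3.1 units and 6.9 units
Formula: d = sqrt(l^2 + w^2)
l^2 = 9.61, w^2 = 47.61
l^2 + w^2 = 57.22
d = sqrt(57.22)
d = 7.5644
7.5644 units


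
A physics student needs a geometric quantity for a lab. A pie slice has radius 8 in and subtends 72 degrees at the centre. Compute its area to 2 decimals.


Shape: circular sector
Radius r = 8 in, Angle = 72 degrees
Formula: A = (angle/360) * pi * r^2
r^2 = 64
Fraction of circle = 72/360
A = (72/360) * pi * 64
A = 12.8 * pi
A = 40.21
40.21 in^2


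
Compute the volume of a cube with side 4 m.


Shape: cube
Side s = 4 m
Formula: V = s^3
V = 4 * 4 * 4
V = 16 * 4
V = 64
64 m^3


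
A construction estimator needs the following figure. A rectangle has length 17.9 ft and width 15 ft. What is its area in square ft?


Shape: rectangle
Length l = 17.9 ft, Width w = 15 ft
Formula: A = l * w
A = 17.9 * 15
A = 268.5
268.5 ft^2


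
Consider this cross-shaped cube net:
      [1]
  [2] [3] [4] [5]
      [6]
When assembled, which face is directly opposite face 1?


Net: cross layout. Take square 3 as the base (bottom).
Fold the four squares in the horizontal row up around 3: 2 -> left, 4 -> right, 5 wraps to the top.
Fold 1 and 6 up from 3: 1 -> back, 6 -> front.
Opposite pairs are therefore: (1, 6), (2, 4), (3, 5).
Face 1 is opposite face 6.
face 6


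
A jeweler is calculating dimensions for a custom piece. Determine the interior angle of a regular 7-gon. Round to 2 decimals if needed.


Shape: regular heptagon (7 sides)
Formula: interior angle = (n - 2) * 180 / n
(n - 2) = 5
(n - 2) * 180 = 900
angle = 900 / 7
angle = 128.57
128.57 degrees


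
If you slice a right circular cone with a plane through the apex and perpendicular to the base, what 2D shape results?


Solid: right circular cone
Cutting plane: through the apex and perpendicular to the base
Visualize the intersection of the plane with the solid's surface.
The boundary of the cut region is a isosceles triangle.
isosceles triangle


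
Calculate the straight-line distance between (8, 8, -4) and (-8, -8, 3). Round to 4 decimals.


3D distance between two points
P1 = (8, 8, -4), P2 = (-8, -8, 3)
Formula: d = sqrt((x2-x1)^2 + (y2-y1)^2 + (z2-z1)^2)
dx = -8 - 8 = -16
dy = -8 - 8 = -16
dz = 3 - -4 = 7
dx^2 + dy^2 + dz^2 = 256 + 256 + 49 = 561
d = sqrt(561)
d = 23.6854
23.6854 units


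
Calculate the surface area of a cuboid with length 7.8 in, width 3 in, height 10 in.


Shape: rectangular prism
l = 7.8 in, w = 3 in, h = 10 in
Formula: SA = 2(lw + lh + wh)
lw = 23.4, lh = 78, wh = 30
lw + lh + wh = 131.4
SA = 2 * 131.4
SA = 262.8
262.8 in^2


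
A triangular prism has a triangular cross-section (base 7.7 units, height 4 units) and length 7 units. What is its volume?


Shape: triangular prism
Triangle base = 7.7 units, triangle height = 4 units, prism length L = 7 units
Formula: V = (1/2 * b * h_tri) * L
Cross-section area = 0.5 * 7.7 * 4 = 15.4
V = 15.4 * 7
V = 107.8
107.8 units^3


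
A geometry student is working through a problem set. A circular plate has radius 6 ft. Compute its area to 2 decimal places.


Shape: circle
Radius r = 6 ft
Formula: A = pi * r^2
r^2 = 6^2 = 36
A = pi * 36
A = 113.1
113.1 ft^2


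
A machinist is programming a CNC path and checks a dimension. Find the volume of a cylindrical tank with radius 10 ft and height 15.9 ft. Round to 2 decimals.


Shape: cylinder
Radius r = 10 ft, Height h = 15.9 ft
Formula: V = pi * r^2 * h
r^2 = 100
V = pi * 100 * 15.9
V = 1590 * pi
V = 4995.13
4995.13 ft^3


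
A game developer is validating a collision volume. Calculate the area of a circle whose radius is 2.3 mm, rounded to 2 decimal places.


Shape: circle
Radius r = 2.3 mm
Formula: A = pi * r^2
r^2 = 2.3^2 = 5.29
A = pi * 5.29
A = 16.62
16.62 mm^2


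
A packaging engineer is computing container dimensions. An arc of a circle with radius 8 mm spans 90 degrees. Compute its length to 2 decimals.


Shape: circular arc
Radius r = 8 mm, Angle = 90 degrees
Formula: L = (angle/360) * 2 * pi * r
2 * pi * r = 16 * pi
L = (90/360) * 16 * pi
L = 4 * pi
L = 12.57
12.57 mm


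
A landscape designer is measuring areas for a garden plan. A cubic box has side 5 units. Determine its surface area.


Shape: cube
Side s = 5 units
A cube has 6 square faces.
Formula: SA = 6 * s^2
s^2 = 25
SA = 6 * 25
SA = 150
150 units^2


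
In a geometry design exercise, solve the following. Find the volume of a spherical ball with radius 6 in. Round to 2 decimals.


Shape: sphere
Radius r = 6 in
Formula: V = (4/3) * pi * r^3
r^3 = 216
(4/3) * 216 = 288
V = 288 * pi
V = 904.78
904.78 in^3


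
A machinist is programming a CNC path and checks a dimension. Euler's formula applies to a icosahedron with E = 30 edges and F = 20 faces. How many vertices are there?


Polyhedron: icosahedron
Euler's formula for convex polyhedra: V - E + F = 2
Given: E = 30 edges and F = 20 faces
Solve for V:
V = 2 + E - F = 2 + 30 - 20 = 12
12 vertices


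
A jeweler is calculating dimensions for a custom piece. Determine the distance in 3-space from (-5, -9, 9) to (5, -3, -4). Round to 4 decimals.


3D distance between two points
P1 = (-5, -9, 9), P2 = (5, -3, -4)
Formula: d = sqrt((x2-x1)^2 + (y2-y1)^2 + (z2-z1)^2)
dx = 5 - -5 = 10
dy = -3 - -9 = 6
dz = -4 - 9 = -13
dx^2 + dy^2 + dz^2 = 100 + 36 + 169 = 305
d = sqrt(305)
d = 17.4642
17.4642 units
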